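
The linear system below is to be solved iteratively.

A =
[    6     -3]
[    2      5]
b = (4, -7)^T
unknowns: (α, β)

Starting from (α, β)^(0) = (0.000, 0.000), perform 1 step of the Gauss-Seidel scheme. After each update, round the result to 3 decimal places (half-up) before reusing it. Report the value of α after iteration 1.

0.667

Iteration 1:
  α = (4 - (-3)·0.000) / (6) = 0.667
  β = (-7 - (2)·0.667) / (5) = -1.667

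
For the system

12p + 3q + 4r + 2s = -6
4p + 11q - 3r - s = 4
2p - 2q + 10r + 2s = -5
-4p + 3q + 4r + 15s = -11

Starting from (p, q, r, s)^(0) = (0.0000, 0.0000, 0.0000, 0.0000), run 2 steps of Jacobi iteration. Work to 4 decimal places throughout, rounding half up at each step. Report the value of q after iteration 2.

Iteration 1:
  p = (-6 - (3)·0.0000 - (4)·0.0000 - (2)·0.0000) / (12) = -0.5000
  q = (4 - (4)·0.0000 - (-3)·0.0000 - (-1)·0.0000) / (11) = 0.3636
  r = (-5 - (2)·0.0000 - (-2)·0.0000 - (2)·0.0000) / (10) = -0.5000
  s = (-11 - (-4)·0.0000 - (3)·0.0000 - (4)·0.0000) / (15) = -0.7333
Iteration 2:
  p = (-6 - (3)·0.3636 - (4)·-0.5000 - (2)·-0.7333) / (12) = -0.3020
  q = (4 - (4)·-0.5000 - (-3)·-0.5000 - (-1)·-0.7333) / (11) = 0.3424
  r = (-5 - (2)·-0.5000 - (-2)·0.3636 - (2)·-0.7333) / (10) = -0.1806
  s = (-11 - (-4)·-0.5000 - (3)·0.3636 - (4)·-0.5000) / (15) = -0.8061

0.3424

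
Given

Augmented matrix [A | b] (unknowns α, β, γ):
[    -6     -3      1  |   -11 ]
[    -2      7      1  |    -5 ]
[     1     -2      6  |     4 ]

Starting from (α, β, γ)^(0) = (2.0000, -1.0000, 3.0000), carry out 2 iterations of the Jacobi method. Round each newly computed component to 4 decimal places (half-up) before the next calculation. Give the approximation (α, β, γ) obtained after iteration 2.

Iteration 1:
  α = (-11 - (-3)·-1.0000 - (1)·3.0000) / (-6) = 2.8333
  β = (-5 - (-2)·2.0000 - (1)·3.0000) / (7) = -0.5714
  γ = (4 - (1)·2.0000 - (-2)·-1.0000) / (6) = 0.0000
Iteration 2:
  α = (-11 - (-3)·-0.5714 - (1)·0.0000) / (-6) = 2.1190
  β = (-5 - (-2)·2.8333 - (1)·0.0000) / (7) = 0.0952
  γ = (4 - (1)·2.8333 - (-2)·-0.5714) / (6) = 0.0040

(2.1190, 0.0952, 0.0040)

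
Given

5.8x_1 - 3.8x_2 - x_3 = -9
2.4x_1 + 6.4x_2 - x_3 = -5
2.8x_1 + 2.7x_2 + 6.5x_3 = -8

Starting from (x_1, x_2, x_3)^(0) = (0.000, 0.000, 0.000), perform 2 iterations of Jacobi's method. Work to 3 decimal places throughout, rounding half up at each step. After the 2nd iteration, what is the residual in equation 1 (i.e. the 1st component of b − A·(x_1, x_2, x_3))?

2.473

Iteration 1:
  x_1 = (-9 - (-3.8)·0.000 - (-1)·0.000) / (5.8) = -1.552
  x_2 = (-5 - (2.4)·0.000 - (-1)·0.000) / (6.4) = -0.781
  x_3 = (-8 - (2.8)·0.000 - (2.7)·0.000) / (6.5) = -1.231
Iteration 2:
  x_1 = (-9 - (-3.8)·-0.781 - (-1)·-1.231) / (5.8) = -2.276
  x_2 = (-5 - (2.4)·-1.552 - (-1)·-1.231) / (6.4) = -0.392
  x_3 = (-8 - (2.8)·-1.552 - (2.7)·-0.781) / (6.5) = -0.238
Residual b − A·x = (2.473, 2.733, 0.978)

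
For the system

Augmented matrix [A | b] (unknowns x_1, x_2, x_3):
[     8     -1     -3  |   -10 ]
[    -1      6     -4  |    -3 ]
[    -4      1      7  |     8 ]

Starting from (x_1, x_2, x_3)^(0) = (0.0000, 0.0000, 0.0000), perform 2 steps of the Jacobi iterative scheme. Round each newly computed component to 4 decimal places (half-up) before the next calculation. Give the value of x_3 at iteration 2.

0.5000

Iteration 1:
  x_1 = (-10 - (-1)·0.0000 - (-3)·0.0000) / (8) = -1.2500
  x_2 = (-3 - (-1)·0.0000 - (-4)·0.0000) / (6) = -0.5000
  x_3 = (8 - (-4)·0.0000 - (1)·0.0000) / (7) = 1.1429
Iteration 2:
  x_1 = (-10 - (-1)·-0.5000 - (-3)·1.1429) / (8) = -0.8839
  x_2 = (-3 - (-1)·-1.2500 - (-4)·1.1429) / (6) = 0.0536
  x_3 = (8 - (-4)·-1.2500 - (1)·-0.5000) / (7) = 0.5000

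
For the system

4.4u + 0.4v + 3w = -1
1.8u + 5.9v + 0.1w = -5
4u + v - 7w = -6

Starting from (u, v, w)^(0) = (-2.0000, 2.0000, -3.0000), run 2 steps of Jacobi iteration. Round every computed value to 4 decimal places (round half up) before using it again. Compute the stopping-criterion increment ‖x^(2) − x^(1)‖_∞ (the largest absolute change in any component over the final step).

Iteration 1:
  u = (-1 - (0.4)·2.0000 - (3)·-3.0000) / (4.4) = 1.6364
  v = (-5 - (1.8)·-2.0000 - (0.1)·-3.0000) / (5.9) = -0.1864
  w = (-6 - (4)·-2.0000 - (1)·2.0000) / (-7) = 0.0000
Iteration 2:
  u = (-1 - (0.4)·-0.1864 - (3)·0.0000) / (4.4) = -0.2103
  v = (-5 - (1.8)·1.6364 - (0.1)·0.0000) / (5.9) = -1.3467
  w = (-6 - (4)·1.6364 - (1)·-0.1864) / (-7) = 1.7656
Change: (-1.8467, -1.1603, 1.7656) → max |·| = 1.8467

1.8467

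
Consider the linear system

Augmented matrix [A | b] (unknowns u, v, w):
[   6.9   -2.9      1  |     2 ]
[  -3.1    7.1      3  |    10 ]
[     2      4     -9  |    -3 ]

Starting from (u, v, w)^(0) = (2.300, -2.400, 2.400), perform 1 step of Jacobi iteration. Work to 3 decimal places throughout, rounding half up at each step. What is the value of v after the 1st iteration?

1.399

Iteration 1:
  u = (2 - (-2.9)·-2.400 - (1)·2.400) / (6.9) = -1.067
  v = (10 - (-3.1)·2.300 - (3)·2.400) / (7.1) = 1.399
  w = (-3 - (2)·2.300 - (4)·-2.400) / (-9) = -0.222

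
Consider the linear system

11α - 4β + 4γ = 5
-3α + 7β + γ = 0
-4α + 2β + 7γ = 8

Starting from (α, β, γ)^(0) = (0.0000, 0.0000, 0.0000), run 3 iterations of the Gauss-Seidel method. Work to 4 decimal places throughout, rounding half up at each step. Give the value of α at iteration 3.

Iteration 1:
  α = (5 - (-4)·0.0000 - (4)·0.0000) / (11) = 0.4545
  β = (0 - (-3)·0.4545 - (1)·0.0000) / (7) = 0.1948
  γ = (8 - (-4)·0.4545 - (2)·0.1948) / (7) = 1.3469
Iteration 2:
  α = (5 - (-4)·0.1948 - (4)·1.3469) / (11) = 0.0356
  β = (0 - (-3)·0.0356 - (1)·1.3469) / (7) = -0.1772
  γ = (8 - (-4)·0.0356 - (2)·-0.1772) / (7) = 1.2138
Iteration 3:
  α = (5 - (-4)·-0.1772 - (4)·1.2138) / (11) = -0.0513
  β = (0 - (-3)·-0.0513 - (1)·1.2138) / (7) = -0.1954
  γ = (8 - (-4)·-0.0513 - (2)·-0.1954) / (7) = 1.1694

-0.0513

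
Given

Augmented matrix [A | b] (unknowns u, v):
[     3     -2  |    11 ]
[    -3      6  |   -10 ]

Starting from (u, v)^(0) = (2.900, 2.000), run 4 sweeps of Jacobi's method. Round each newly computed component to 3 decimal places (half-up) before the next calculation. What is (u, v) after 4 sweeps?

(3.729, 0.444)

Iteration 1:
  u = (11 - (-2)·2.000) / (3) = 5.000
  v = (-10 - (-3)·2.900) / (6) = -0.217
Iteration 2:
  u = (11 - (-2)·-0.217) / (3) = 3.522
  v = (-10 - (-3)·5.000) / (6) = 0.833
Iteration 3:
  u = (11 - (-2)·0.833) / (3) = 4.222
  v = (-10 - (-3)·3.522) / (6) = 0.094
Iteration 4:
  u = (11 - (-2)·0.094) / (3) = 3.729
  v = (-10 - (-3)·4.222) / (6) = 0.444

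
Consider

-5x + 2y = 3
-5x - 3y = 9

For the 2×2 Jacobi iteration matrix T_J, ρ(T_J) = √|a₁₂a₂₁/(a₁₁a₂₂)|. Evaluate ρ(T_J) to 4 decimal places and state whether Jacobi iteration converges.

a₁₂a₂₁/(a₁₁a₂₂) = (2)·(-5) / ((-5)·(-3)) = -0.666667
ρ = √|-0.666667| = √0.666667 = 0.8165
ρ < 1, so Jacobi converges

0.8165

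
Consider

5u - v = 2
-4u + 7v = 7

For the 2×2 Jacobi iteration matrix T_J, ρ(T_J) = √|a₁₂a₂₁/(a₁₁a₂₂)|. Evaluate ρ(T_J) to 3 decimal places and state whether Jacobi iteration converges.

0.338

a₁₂a₂₁/(a₁₁a₂₂) = (-1)·(-4) / ((5)·(7)) = 0.114286
ρ = √|0.114286| = √0.114286 = 0.338
ρ < 1, so Jacobi converges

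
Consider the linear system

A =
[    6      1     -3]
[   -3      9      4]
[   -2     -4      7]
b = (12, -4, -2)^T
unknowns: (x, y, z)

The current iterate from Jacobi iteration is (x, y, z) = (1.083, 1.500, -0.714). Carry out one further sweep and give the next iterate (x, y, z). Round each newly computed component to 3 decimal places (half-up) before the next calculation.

One sweep:
  x = (12 - (1)·1.500 - (-3)·-0.714) / (6) = 1.393
  y = (-4 - (-3)·1.083 - (4)·-0.714) / (9) = 0.234
  z = (-2 - (-2)·1.083 - (-4)·1.500) / (7) = 0.881

(1.393, 0.234, 0.881)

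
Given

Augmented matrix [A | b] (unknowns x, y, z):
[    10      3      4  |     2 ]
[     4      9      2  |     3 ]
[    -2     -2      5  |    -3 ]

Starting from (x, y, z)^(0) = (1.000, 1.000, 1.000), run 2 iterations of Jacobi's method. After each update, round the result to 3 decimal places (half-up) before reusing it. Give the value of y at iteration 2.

Iteration 1:
  x = (2 - (3)·1.000 - (4)·1.000) / (10) = -0.500
  y = (3 - (4)·1.000 - (2)·1.000) / (9) = -0.333
  z = (-3 - (-2)·1.000 - (-2)·1.000) / (5) = 0.200
Iteration 2:
  x = (2 - (3)·-0.333 - (4)·0.200) / (10) = 0.220
  y = (3 - (4)·-0.500 - (2)·0.200) / (9) = 0.511
  z = (-3 - (-2)·-0.500 - (-2)·-0.333) / (5) = -0.933

0.511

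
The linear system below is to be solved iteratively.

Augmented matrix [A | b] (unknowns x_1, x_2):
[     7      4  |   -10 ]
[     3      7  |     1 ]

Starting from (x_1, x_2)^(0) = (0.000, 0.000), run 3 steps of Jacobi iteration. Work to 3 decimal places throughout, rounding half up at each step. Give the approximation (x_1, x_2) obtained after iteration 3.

Iteration 1:
  x_1 = (-10 - (4)·0.000) / (7) = -1.429
  x_2 = (1 - (3)·0.000) / (7) = 0.143
Iteration 2:
  x_1 = (-10 - (4)·0.143) / (7) = -1.510
  x_2 = (1 - (3)·-1.429) / (7) = 0.755
Iteration 3:
  x_1 = (-10 - (4)·0.755) / (7) = -1.860
  x_2 = (1 - (3)·-1.510) / (7) = 0.790

(-1.860, 0.790)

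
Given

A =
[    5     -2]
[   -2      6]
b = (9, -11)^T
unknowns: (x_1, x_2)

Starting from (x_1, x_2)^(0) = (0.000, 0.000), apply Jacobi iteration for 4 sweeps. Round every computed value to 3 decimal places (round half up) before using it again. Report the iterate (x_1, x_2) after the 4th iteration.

Iteration 1:
  x_1 = (9 - (-2)·0.000) / (5) = 1.800
  x_2 = (-11 - (-2)·0.000) / (6) = -1.833
Iteration 2:
  x_1 = (9 - (-2)·-1.833) / (5) = 1.067
  x_2 = (-11 - (-2)·1.800) / (6) = -1.233
Iteration 3:
  x_1 = (9 - (-2)·-1.233) / (5) = 1.307
  x_2 = (-11 - (-2)·1.067) / (6) = -1.478
Iteration 4:
  x_1 = (9 - (-2)·-1.478) / (5) = 1.209
  x_2 = (-11 - (-2)·1.307) / (6) = -1.398

(1.209, -1.398)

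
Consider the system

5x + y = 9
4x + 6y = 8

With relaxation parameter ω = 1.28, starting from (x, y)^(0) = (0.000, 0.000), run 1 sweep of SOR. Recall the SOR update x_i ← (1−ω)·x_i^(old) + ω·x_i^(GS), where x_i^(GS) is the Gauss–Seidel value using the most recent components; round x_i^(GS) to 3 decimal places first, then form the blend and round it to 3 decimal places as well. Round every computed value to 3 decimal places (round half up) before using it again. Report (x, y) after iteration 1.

(2.304, -0.260)

Iteration 1:
  x: GS value = (9 - (1)·0.000) / (5) = 1.800;  x ← (1−ω)·0.000 + ω·1.800 = 2.304
  y: GS value = (8 - (4)·2.304) / (6) = -0.203;  y ← (1−ω)·0.000 + ω·-0.203 = -0.260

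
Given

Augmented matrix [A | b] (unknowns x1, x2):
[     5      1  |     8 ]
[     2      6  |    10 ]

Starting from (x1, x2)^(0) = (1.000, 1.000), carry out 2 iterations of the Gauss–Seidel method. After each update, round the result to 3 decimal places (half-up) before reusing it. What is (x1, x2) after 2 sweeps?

(1.360, 1.213)

Iteration 1:
  x1 = (8 - (1)·1.000) / (5) = 1.400
  x2 = (10 - (2)·1.400) / (6) = 1.200
Iteration 2:
  x1 = (8 - (1)·1.200) / (5) = 1.360
  x2 = (10 - (2)·1.360) / (6) = 1.213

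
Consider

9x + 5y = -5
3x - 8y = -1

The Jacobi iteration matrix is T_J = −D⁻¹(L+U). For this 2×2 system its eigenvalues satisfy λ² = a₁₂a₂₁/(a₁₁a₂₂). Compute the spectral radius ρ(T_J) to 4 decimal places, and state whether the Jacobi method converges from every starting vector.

a₁₂a₂₁/(a₁₁a₂₂) = (5)·(3) / ((9)·(-8)) = -0.208333
ρ = √|-0.208333| = √0.208333 = 0.4564
ρ < 1, so Jacobi converges

0.4564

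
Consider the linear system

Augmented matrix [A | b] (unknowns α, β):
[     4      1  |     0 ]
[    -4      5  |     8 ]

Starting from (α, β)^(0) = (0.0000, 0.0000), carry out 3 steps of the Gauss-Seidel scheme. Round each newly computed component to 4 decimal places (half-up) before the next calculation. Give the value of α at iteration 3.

Iteration 1:
  α = (0 - (1)·0.0000) / (4) = 0.0000
  β = (8 - (-4)·0.0000) / (5) = 1.6000
Iteration 2:
  α = (0 - (1)·1.6000) / (4) = -0.4000
  β = (8 - (-4)·-0.4000) / (5) = 1.2800
Iteration 3:
  α = (0 - (1)·1.2800) / (4) = -0.3200
  β = (8 - (-4)·-0.3200) / (5) = 1.3440

-0.3200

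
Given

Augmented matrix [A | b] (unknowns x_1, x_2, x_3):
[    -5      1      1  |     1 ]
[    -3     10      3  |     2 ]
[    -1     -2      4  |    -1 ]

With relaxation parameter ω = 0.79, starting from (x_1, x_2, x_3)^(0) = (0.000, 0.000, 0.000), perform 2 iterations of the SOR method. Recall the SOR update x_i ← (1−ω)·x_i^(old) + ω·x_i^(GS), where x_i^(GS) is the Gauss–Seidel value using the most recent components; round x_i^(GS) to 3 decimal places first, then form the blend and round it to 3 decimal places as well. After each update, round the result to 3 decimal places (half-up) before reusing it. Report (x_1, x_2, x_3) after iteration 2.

Iteration 1:
  x_1: GS value = (1 - (1)·0.000 - (1)·0.000) / (-5) = -0.200;  x_1 ← (1−ω)·0.000 + ω·-0.200 = -0.158
  x_2: GS value = (2 - (-3)·-0.158 - (3)·0.000) / (10) = 0.153;  x_2 ← (1−ω)·0.000 + ω·0.153 = 0.121
  x_3: GS value = (-1 - (-1)·-0.158 - (-2)·0.121) / (4) = -0.229;  x_3 ← (1−ω)·0.000 + ω·-0.229 = -0.181
Iteration 2:
  x_1: GS value = (1 - (1)·0.121 - (1)·-0.181) / (-5) = -0.212;  x_1 ← (1−ω)·-0.158 + ω·-0.212 = -0.201
  x_2: GS value = (2 - (-3)·-0.201 - (3)·-0.181) / (10) = 0.194;  x_2 ← (1−ω)·0.121 + ω·0.194 = 0.179
  x_3: GS value = (-1 - (-1)·-0.201 - (-2)·0.179) / (4) = -0.211;  x_3 ← (1−ω)·-0.181 + ω·-0.211 = -0.205

(-0.201, 0.179, -0.205)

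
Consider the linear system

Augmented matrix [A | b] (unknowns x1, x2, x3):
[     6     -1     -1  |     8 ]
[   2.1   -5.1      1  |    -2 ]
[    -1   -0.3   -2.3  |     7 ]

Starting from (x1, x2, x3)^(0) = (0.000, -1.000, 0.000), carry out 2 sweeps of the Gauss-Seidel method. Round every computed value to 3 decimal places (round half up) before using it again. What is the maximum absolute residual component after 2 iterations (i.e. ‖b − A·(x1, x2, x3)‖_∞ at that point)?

Iteration 1:
  x1 = (8 - (-1)·-1.000 - (-1)·0.000) / (6) = 1.167
  x2 = (-2 - (2.1)·1.167 - (1)·0.000) / (-5.1) = 0.873
  x3 = (7 - (-1)·1.167 - (-0.3)·0.873) / (-2.3) = -3.665
Iteration 2:
  x1 = (8 - (-1)·0.873 - (-1)·-3.665) / (6) = 0.868
  x2 = (-2 - (2.1)·0.868 - (1)·-3.665) / (-5.1) = 0.031
  x3 = (7 - (-1)·0.868 - (-0.3)·0.031) / (-2.3) = -3.425
Residual b − A·x = (-0.602, -0.240, 0.000); ∞-norm = 0.602

0.602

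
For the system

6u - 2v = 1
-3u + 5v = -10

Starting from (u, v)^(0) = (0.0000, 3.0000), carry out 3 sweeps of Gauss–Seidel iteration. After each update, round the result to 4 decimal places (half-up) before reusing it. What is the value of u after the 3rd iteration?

-0.5533

Iteration 1:
  u = (1 - (-2)·3.0000) / (6) = 1.1667
  v = (-10 - (-3)·1.1667) / (5) = -1.3000
Iteration 2:
  u = (1 - (-2)·-1.3000) / (6) = -0.2667
  v = (-10 - (-3)·-0.2667) / (5) = -2.1600
Iteration 3:
  u = (1 - (-2)·-2.1600) / (6) = -0.5533
  v = (-10 - (-3)·-0.5533) / (5) = -2.3320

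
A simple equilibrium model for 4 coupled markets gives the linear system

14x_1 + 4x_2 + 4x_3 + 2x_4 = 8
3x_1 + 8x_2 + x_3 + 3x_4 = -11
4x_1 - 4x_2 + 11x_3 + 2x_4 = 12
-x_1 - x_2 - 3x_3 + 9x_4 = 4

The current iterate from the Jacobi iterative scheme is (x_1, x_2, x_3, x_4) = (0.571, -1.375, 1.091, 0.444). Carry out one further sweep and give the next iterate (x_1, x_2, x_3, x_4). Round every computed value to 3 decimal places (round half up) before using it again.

(0.589, -1.892, 0.303, 0.719)

One sweep:
  x_1 = (8 - (4)·-1.375 - (4)·1.091 - (2)·0.444) / (14) = 0.589
  x_2 = (-11 - (3)·0.571 - (1)·1.091 - (3)·0.444) / (8) = -1.892
  x_3 = (12 - (4)·0.571 - (-4)·-1.375 - (2)·0.444) / (11) = 0.303
  x_4 = (4 - (-1)·0.571 - (-1)·-1.375 - (-3)·1.091) / (9) = 0.719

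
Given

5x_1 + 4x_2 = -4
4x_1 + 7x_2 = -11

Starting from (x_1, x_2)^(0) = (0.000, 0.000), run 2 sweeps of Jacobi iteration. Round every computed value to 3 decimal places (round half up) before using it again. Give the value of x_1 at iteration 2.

0.457

Iteration 1:
  x_1 = (-4 - (4)·0.000) / (5) = -0.800
  x_2 = (-11 - (4)·0.000) / (7) = -1.571
Iteration 2:
  x_1 = (-4 - (4)·-1.571) / (5) = 0.457
  x_2 = (-11 - (4)·-0.800) / (7) = -1.114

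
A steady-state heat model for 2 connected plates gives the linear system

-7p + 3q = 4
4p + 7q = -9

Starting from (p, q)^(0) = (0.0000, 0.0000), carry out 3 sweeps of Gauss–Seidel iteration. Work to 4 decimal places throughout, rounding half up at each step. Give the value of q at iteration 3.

-0.7818

Iteration 1:
  p = (4 - (3)·0.0000) / (-7) = -0.5714
  q = (-9 - (4)·-0.5714) / (7) = -0.9592
Iteration 2:
  p = (4 - (3)·-0.9592) / (-7) = -0.9825
  q = (-9 - (4)·-0.9825) / (7) = -0.7243
Iteration 3:
  p = (4 - (3)·-0.7243) / (-7) = -0.8818
  q = (-9 - (4)·-0.8818) / (7) = -0.7818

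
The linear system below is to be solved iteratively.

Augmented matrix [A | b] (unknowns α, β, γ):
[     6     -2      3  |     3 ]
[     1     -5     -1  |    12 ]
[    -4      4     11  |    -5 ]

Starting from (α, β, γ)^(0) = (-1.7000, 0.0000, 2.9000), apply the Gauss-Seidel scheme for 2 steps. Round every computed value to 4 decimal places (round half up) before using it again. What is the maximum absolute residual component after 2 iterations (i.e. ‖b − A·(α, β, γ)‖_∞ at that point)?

1.4720

Iteration 1:
  α = (3 - (-2)·0.0000 - (3)·2.9000) / (6) = -0.9500
  β = (12 - (1)·-0.9500 - (-1)·2.9000) / (-5) = -3.1700
  γ = (-5 - (-4)·-0.9500 - (4)·-3.1700) / (11) = 0.3527
Iteration 2:
  α = (3 - (-2)·-3.1700 - (3)·0.3527) / (6) = -0.7330
  β = (12 - (1)·-0.7330 - (-1)·0.3527) / (-5) = -2.6171
  γ = (-5 - (-4)·-0.7330 - (4)·-2.6171) / (11) = 0.2306
Residual b − A·x = (1.4720, -0.1219, -0.0002); ∞-norm = 1.4720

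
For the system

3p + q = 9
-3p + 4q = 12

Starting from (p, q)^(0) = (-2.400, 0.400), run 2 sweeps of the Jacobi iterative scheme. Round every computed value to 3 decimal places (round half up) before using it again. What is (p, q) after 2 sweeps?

(2.600, 5.150)

Iteration 1:
  p = (9 - (1)·0.400) / (3) = 2.867
  q = (12 - (-3)·-2.400) / (4) = 1.200
Iteration 2:
  p = (9 - (1)·1.200) / (3) = 2.600
  q = (12 - (-3)·2.867) / (4) = 5.150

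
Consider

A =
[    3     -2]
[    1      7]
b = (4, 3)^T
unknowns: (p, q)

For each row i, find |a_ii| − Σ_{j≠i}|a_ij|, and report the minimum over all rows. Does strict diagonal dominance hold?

row 1: |3| − (2) = 1
row 2: |7| − (1) = 6
minimum over rows = 1 → strictly diagonally dominant (convergence guaranteed)

1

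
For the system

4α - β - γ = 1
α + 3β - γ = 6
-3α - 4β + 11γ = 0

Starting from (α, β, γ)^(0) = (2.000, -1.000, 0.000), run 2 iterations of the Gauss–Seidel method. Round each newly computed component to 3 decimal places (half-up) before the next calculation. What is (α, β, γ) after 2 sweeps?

Iteration 1:
  α = (1 - (-1)·-1.000 - (-1)·0.000) / (4) = 0.000
  β = (6 - (1)·0.000 - (-1)·0.000) / (3) = 2.000
  γ = (0 - (-3)·0.000 - (-4)·2.000) / (11) = 0.727
Iteration 2:
  α = (1 - (-1)·2.000 - (-1)·0.727) / (4) = 0.932
  β = (6 - (1)·0.932 - (-1)·0.727) / (3) = 1.932
  γ = (0 - (-3)·0.932 - (-4)·1.932) / (11) = 0.957

(0.932, 1.932, 0.957)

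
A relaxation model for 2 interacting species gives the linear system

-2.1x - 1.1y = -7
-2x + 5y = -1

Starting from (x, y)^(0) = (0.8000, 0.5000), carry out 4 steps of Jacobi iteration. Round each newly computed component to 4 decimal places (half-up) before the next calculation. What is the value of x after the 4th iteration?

2.7528

Iteration 1:
  x = (-7 - (-1.1)·0.5000) / (-2.1) = 3.0714
  y = (-1 - (-2)·0.8000) / (5) = 0.1200
Iteration 2:
  x = (-7 - (-1.1)·0.1200) / (-2.1) = 3.2705
  y = (-1 - (-2)·3.0714) / (5) = 1.0286
Iteration 3:
  x = (-7 - (-1.1)·1.0286) / (-2.1) = 2.7945
  y = (-1 - (-2)·3.2705) / (5) = 1.1082
Iteration 4:
  x = (-7 - (-1.1)·1.1082) / (-2.1) = 2.7528
  y = (-1 - (-2)·2.7945) / (5) = 0.9178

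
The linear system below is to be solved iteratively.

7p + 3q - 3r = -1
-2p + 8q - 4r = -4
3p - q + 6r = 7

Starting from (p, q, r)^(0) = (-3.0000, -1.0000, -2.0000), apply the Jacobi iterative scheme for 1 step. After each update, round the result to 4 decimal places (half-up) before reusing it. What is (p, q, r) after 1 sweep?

(-0.5714, -2.2500, 2.5000)

Iteration 1:
  p = (-1 - (3)·-1.0000 - (-3)·-2.0000) / (7) = -0.5714
  q = (-4 - (-2)·-3.0000 - (-4)·-2.0000) / (8) = -2.2500
  r = (7 - (3)·-3.0000 - (-1)·-1.0000) / (6) = 2.5000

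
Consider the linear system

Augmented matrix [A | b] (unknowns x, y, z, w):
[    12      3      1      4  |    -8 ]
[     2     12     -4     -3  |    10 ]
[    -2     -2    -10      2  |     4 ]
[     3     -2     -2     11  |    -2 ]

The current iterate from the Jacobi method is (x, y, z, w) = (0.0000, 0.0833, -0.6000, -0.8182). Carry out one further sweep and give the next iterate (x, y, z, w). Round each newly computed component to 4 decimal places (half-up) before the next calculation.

One sweep:
  x = (-8 - (3)·0.0833 - (1)·-0.6000 - (4)·-0.8182) / (12) = -0.3648
  y = (10 - (2)·0.0000 - (-4)·-0.6000 - (-3)·-0.8182) / (12) = 0.4288
  z = (4 - (-2)·0.0000 - (-2)·0.0833 - (2)·-0.8182) / (-10) = -0.5803
  w = (-2 - (3)·0.0000 - (-2)·0.0833 - (-2)·-0.6000) / (11) = -0.2758

(-0.3648, 0.4288, -0.5803, -0.2758)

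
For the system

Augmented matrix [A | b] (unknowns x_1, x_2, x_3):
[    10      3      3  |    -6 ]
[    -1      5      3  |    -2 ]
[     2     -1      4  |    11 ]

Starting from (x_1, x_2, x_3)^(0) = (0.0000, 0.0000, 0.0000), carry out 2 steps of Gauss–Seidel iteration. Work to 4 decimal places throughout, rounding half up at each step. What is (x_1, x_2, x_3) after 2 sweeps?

(-1.3200, -2.4160, 2.8060)

Iteration 1:
  x_1 = (-6 - (3)·0.0000 - (3)·0.0000) / (10) = -0.6000
  x_2 = (-2 - (-1)·-0.6000 - (3)·0.0000) / (5) = -0.5200
  x_3 = (11 - (2)·-0.6000 - (-1)·-0.5200) / (4) = 2.9200
Iteration 2:
  x_1 = (-6 - (3)·-0.5200 - (3)·2.9200) / (10) = -1.3200
  x_2 = (-2 - (-1)·-1.3200 - (3)·2.9200) / (5) = -2.4160
  x_3 = (11 - (2)·-1.3200 - (-1)·-2.4160) / (4) = 2.8060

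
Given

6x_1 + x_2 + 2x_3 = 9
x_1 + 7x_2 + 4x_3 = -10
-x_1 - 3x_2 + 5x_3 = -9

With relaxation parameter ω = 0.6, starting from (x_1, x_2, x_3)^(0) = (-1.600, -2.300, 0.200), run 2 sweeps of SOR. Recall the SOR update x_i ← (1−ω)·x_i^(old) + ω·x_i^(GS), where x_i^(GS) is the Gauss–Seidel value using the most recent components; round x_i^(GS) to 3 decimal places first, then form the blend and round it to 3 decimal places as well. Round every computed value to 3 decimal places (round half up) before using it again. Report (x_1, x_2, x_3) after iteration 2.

(1.593, -1.190, -1.967)

Iteration 1:
  x_1: GS value = (9 - (1)·-2.300 - (2)·0.200) / (6) = 1.817;  x_1 ← (1−ω)·-1.600 + ω·1.817 = 0.450
  x_2: GS value = (-10 - (1)·0.450 - (4)·0.200) / (7) = -1.607;  x_2 ← (1−ω)·-2.300 + ω·-1.607 = -1.884
  x_3: GS value = (-9 - (-1)·0.450 - (-3)·-1.884) / (5) = -2.840;  x_3 ← (1−ω)·0.200 + ω·-2.840 = -1.624
Iteration 2:
  x_1: GS value = (9 - (1)·-1.884 - (2)·-1.624) / (6) = 2.355;  x_1 ← (1−ω)·0.450 + ω·2.355 = 1.593
  x_2: GS value = (-10 - (1)·1.593 - (4)·-1.624) / (7) = -0.728;  x_2 ← (1−ω)·-1.884 + ω·-0.728 = -1.190
  x_3: GS value = (-9 - (-1)·1.593 - (-3)·-1.190) / (5) = -2.195;  x_3 ← (1−ω)·-1.624 + ω·-2.195 = -1.967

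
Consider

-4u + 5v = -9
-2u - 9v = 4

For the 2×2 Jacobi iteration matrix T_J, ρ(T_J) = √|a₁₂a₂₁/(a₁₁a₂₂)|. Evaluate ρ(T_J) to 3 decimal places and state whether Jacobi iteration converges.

0.527

a₁₂a₂₁/(a₁₁a₂₂) = (5)·(-2) / ((-4)·(-9)) = -0.277778
ρ = √|-0.277778| = √0.277778 = 0.527
ρ < 1, so Jacobi converges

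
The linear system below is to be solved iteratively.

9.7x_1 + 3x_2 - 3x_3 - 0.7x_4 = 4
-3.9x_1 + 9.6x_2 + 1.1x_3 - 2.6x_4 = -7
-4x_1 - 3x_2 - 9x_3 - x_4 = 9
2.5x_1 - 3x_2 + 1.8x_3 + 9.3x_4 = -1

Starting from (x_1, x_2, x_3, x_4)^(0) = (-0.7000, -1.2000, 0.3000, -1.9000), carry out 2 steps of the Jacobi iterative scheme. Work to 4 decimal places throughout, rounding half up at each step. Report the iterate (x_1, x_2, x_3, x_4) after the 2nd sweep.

(0.8453, -0.5187, -0.7672, -0.7952)

Iteration 1:
  x_1 = (4 - (3)·-1.2000 - (-3)·0.3000 - (-0.7)·-1.9000) / (9.7) = 0.7392
  x_2 = (-7 - (-3.9)·-0.7000 - (1.1)·0.3000 - (-2.6)·-1.9000) / (9.6) = -1.5625
  x_3 = (9 - (-4)·-0.7000 - (-3)·-1.2000 - (-1)·-1.9000) / (-9) = -0.0778
  x_4 = (-1 - (2.5)·-0.7000 - (-3)·-1.2000 - (1.8)·0.3000) / (9.3) = -0.3645
Iteration 2:
  x_1 = (4 - (3)·-1.5625 - (-3)·-0.0778 - (-0.7)·-0.3645) / (9.7) = 0.8453
  x_2 = (-7 - (-3.9)·0.7392 - (1.1)·-0.0778 - (-2.6)·-0.3645) / (9.6) = -0.5187
  x_3 = (9 - (-4)·0.7392 - (-3)·-1.5625 - (-1)·-0.3645) / (-9) = -0.7672
  x_4 = (-1 - (2.5)·0.7392 - (-3)·-1.5625 - (1.8)·-0.0778) / (9.3) = -0.7952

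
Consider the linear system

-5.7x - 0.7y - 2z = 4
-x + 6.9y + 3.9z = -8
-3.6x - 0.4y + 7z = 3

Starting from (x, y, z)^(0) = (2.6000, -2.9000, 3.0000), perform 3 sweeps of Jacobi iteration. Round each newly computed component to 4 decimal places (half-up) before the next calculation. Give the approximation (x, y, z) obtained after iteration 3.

(-0.2718, -1.0541, -0.1940)

Iteration 1:
  x = (4 - (-0.7)·-2.9000 - (-2)·3.0000) / (-5.7) = -1.3982
  y = (-8 - (-1)·2.6000 - (3.9)·3.0000) / (6.9) = -2.4783
  z = (3 - (-3.6)·2.6000 - (-0.4)·-2.9000) / (7) = 1.6000
Iteration 2:
  x = (4 - (-0.7)·-2.4783 - (-2)·1.6000) / (-5.7) = -0.9588
  y = (-8 - (-1)·-1.3982 - (3.9)·1.6000) / (6.9) = -2.2664
  z = (3 - (-3.6)·-1.3982 - (-0.4)·-2.4783) / (7) = -0.4321
Iteration 3:
  x = (4 - (-0.7)·-2.2664 - (-2)·-0.4321) / (-5.7) = -0.2718
  y = (-8 - (-1)·-0.9588 - (3.9)·-0.4321) / (6.9) = -1.0541
  z = (3 - (-3.6)·-0.9588 - (-0.4)·-2.2664) / (7) = -0.1940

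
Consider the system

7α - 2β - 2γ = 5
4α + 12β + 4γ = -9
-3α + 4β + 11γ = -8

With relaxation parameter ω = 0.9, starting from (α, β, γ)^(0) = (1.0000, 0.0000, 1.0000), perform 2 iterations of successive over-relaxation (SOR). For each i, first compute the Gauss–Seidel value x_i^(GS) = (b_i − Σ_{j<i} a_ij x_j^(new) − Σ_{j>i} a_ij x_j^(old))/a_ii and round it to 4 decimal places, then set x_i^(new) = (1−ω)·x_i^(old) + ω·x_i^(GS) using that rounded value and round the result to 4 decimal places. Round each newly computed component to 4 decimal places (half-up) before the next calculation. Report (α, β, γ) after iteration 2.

(0.4428, -0.9678, -0.2183)

Iteration 1:
  α: GS value = (5 - (-2)·0.0000 - (-2)·1.0000) / (7) = 1.0000;  α ← (1−ω)·1.0000 + ω·1.0000 = 1.0000
  β: GS value = (-9 - (4)·1.0000 - (4)·1.0000) / (12) = -1.4167;  β ← (1−ω)·0.0000 + ω·-1.4167 = -1.2750
  γ: GS value = (-8 - (-3)·1.0000 - (4)·-1.2750) / (11) = 0.0091;  γ ← (1−ω)·1.0000 + ω·0.0091 = 0.1082
Iteration 2:
  α: GS value = (5 - (-2)·-1.2750 - (-2)·0.1082) / (7) = 0.3809;  α ← (1−ω)·1.0000 + ω·0.3809 = 0.4428
  β: GS value = (-9 - (4)·0.4428 - (4)·0.1082) / (12) = -0.9337;  β ← (1−ω)·-1.2750 + ω·-0.9337 = -0.9678
  γ: GS value = (-8 - (-3)·0.4428 - (4)·-0.9678) / (11) = -0.2546;  γ ← (1−ω)·0.1082 + ω·-0.2546 = -0.2183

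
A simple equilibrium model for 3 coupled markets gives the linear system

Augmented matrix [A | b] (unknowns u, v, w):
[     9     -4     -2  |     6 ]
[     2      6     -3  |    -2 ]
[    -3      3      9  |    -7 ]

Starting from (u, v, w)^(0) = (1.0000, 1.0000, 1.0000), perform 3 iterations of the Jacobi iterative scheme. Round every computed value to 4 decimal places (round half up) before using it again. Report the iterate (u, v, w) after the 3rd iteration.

Iteration 1:
  u = (6 - (-4)·1.0000 - (-2)·1.0000) / (9) = 1.3333
  v = (-2 - (2)·1.0000 - (-3)·1.0000) / (6) = -0.1667
  w = (-7 - (-3)·1.0000 - (3)·1.0000) / (9) = -0.7778
Iteration 2:
  u = (6 - (-4)·-0.1667 - (-2)·-0.7778) / (9) = 0.4197
  v = (-2 - (2)·1.3333 - (-3)·-0.7778) / (6) = -1.1667
  w = (-7 - (-3)·1.3333 - (3)·-0.1667) / (9) = -0.2778
Iteration 3:
  u = (6 - (-4)·-1.1667 - (-2)·-0.2778) / (9) = 0.0864
  v = (-2 - (2)·0.4197 - (-3)·-0.2778) / (6) = -0.6121
  w = (-7 - (-3)·0.4197 - (3)·-1.1667) / (9) = -0.2490

(0.0864, -0.6121, -0.2490)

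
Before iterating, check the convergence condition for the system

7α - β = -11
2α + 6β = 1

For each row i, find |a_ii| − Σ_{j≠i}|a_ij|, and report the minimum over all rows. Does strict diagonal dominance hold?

4

row 1: |7| − (1) = 6
row 2: |6| − (2) = 4
minimum over rows = 4 → strictly diagonally dominant (convergence guaranteed)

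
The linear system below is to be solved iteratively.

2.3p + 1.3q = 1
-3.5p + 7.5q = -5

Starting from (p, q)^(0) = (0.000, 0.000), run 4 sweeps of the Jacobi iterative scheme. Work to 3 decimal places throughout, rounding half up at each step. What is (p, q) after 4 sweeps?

(0.598, -0.341)

Iteration 1:
  p = (1 - (1.3)·0.000) / (2.3) = 0.435
  q = (-5 - (-3.5)·0.000) / (7.5) = -0.667
Iteration 2:
  p = (1 - (1.3)·-0.667) / (2.3) = 0.812
  q = (-5 - (-3.5)·0.435) / (7.5) = -0.464
Iteration 3:
  p = (1 - (1.3)·-0.464) / (2.3) = 0.697
  q = (-5 - (-3.5)·0.812) / (7.5) = -0.288
Iteration 4:
  p = (1 - (1.3)·-0.288) / (2.3) = 0.598
  q = (-5 - (-3.5)·0.697) / (7.5) = -0.341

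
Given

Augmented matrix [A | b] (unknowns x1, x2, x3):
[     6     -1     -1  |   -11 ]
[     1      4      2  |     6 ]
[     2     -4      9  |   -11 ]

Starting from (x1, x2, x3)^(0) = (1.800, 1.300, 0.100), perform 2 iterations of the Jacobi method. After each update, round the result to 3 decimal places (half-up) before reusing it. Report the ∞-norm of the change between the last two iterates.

Iteration 1:
  x1 = (-11 - (-1)·1.300 - (-1)·0.100) / (6) = -1.600
  x2 = (6 - (1)·1.800 - (2)·0.100) / (4) = 1.000
  x3 = (-11 - (2)·1.800 - (-4)·1.300) / (9) = -1.044
Iteration 2:
  x1 = (-11 - (-1)·1.000 - (-1)·-1.044) / (6) = -1.841
  x2 = (6 - (1)·-1.600 - (2)·-1.044) / (4) = 2.422
  x3 = (-11 - (2)·-1.600 - (-4)·1.000) / (9) = -0.422
Change: (-0.241, 1.422, 0.622) → max |·| = 1.422

1.422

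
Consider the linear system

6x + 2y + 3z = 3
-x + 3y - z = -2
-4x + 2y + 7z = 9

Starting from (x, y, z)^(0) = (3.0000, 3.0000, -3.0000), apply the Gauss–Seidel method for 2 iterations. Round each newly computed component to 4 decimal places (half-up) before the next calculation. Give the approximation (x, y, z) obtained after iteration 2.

Iteration 1:
  x = (3 - (2)·3.0000 - (3)·-3.0000) / (6) = 1.0000
  y = (-2 - (-1)·1.0000 - (-1)·-3.0000) / (3) = -1.3333
  z = (9 - (-4)·1.0000 - (2)·-1.3333) / (7) = 2.2381
Iteration 2:
  x = (3 - (2)·-1.3333 - (3)·2.2381) / (6) = -0.1746
  y = (-2 - (-1)·-0.1746 - (-1)·2.2381) / (3) = 0.0212
  z = (9 - (-4)·-0.1746 - (2)·0.0212) / (7) = 1.1799

(-0.1746, 0.0212, 1.1799)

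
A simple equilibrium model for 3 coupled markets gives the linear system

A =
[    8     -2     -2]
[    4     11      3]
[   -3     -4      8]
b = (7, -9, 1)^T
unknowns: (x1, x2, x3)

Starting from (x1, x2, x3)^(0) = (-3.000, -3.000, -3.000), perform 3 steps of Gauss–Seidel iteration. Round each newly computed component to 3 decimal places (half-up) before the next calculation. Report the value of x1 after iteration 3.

0.559

Iteration 1:
  x1 = (7 - (-2)·-3.000 - (-2)·-3.000) / (8) = -0.625
  x2 = (-9 - (4)·-0.625 - (3)·-3.000) / (11) = 0.227
  x3 = (1 - (-3)·-0.625 - (-4)·0.227) / (8) = 0.004
Iteration 2:
  x1 = (7 - (-2)·0.227 - (-2)·0.004) / (8) = 0.933
  x2 = (-9 - (4)·0.933 - (3)·0.004) / (11) = -1.159
  x3 = (1 - (-3)·0.933 - (-4)·-1.159) / (8) = -0.105
Iteration 3:
  x1 = (7 - (-2)·-1.159 - (-2)·-0.105) / (8) = 0.559
  x2 = (-9 - (4)·0.559 - (3)·-0.105) / (11) = -0.993
  x3 = (1 - (-3)·0.559 - (-4)·-0.993) / (8) = -0.162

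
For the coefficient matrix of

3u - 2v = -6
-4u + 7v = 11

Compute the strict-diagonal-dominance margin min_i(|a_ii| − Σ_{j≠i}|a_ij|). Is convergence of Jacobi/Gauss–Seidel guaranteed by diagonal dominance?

row 1: |3| − (2) = 1
row 2: |7| − (4) = 3
minimum over rows = 1 → strictly diagonally dominant (convergence guaranteed)

1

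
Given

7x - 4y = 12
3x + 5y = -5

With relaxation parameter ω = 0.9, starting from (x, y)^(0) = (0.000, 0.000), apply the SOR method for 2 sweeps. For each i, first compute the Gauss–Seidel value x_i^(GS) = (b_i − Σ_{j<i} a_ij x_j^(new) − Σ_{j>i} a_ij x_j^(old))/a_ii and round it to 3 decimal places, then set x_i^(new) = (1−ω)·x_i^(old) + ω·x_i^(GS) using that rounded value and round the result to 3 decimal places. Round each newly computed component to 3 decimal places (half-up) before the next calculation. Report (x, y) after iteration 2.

Iteration 1:
  x: GS value = (12 - (-4)·0.000) / (7) = 1.714;  x ← (1−ω)·0.000 + ω·1.714 = 1.543
  y: GS value = (-5 - (3)·1.543) / (5) = -1.926;  y ← (1−ω)·0.000 + ω·-1.926 = -1.733
Iteration 2:
  x: GS value = (12 - (-4)·-1.733) / (7) = 0.724;  x ← (1−ω)·1.543 + ω·0.724 = 0.806
  y: GS value = (-5 - (3)·0.806) / (5) = -1.484;  y ← (1−ω)·-1.733 + ω·-1.484 = -1.509

(0.806, -1.509)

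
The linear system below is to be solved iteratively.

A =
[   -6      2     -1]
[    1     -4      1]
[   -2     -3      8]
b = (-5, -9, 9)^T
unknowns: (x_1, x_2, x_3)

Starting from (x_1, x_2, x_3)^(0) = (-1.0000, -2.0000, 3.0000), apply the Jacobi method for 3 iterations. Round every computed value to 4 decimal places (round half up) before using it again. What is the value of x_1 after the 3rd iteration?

Iteration 1:
  x_1 = (-5 - (2)·-2.0000 - (-1)·3.0000) / (-6) = -0.3333
  x_2 = (-9 - (1)·-1.0000 - (1)·3.0000) / (-4) = 2.7500
  x_3 = (9 - (-2)·-1.0000 - (-3)·-2.0000) / (8) = 0.1250
Iteration 2:
  x_1 = (-5 - (2)·2.7500 - (-1)·0.1250) / (-6) = 1.7292
  x_2 = (-9 - (1)·-0.3333 - (1)·0.1250) / (-4) = 2.1979
  x_3 = (9 - (-2)·-0.3333 - (-3)·2.7500) / (8) = 2.0729
Iteration 3:
  x_1 = (-5 - (2)·2.1979 - (-1)·2.0729) / (-6) = 1.2205
  x_2 = (-9 - (1)·1.7292 - (1)·2.0729) / (-4) = 3.2005
  x_3 = (9 - (-2)·1.7292 - (-3)·2.1979) / (8) = 2.3815

1.2205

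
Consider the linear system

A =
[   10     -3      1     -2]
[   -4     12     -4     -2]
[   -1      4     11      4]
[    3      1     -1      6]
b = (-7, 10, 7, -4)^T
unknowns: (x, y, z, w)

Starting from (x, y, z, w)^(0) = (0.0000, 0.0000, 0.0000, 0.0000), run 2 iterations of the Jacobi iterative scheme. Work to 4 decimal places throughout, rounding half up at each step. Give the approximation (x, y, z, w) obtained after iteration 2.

(-0.6470, 0.7010, 0.5121, -0.3495)

Iteration 1:
  x = (-7 - (-3)·0.0000 - (1)·0.0000 - (-2)·0.0000) / (10) = -0.7000
  y = (10 - (-4)·0.0000 - (-4)·0.0000 - (-2)·0.0000) / (12) = 0.8333
  z = (7 - (-1)·0.0000 - (4)·0.0000 - (4)·0.0000) / (11) = 0.6364
  w = (-4 - (3)·0.0000 - (1)·0.0000 - (-1)·0.0000) / (6) = -0.6667
Iteration 2:
  x = (-7 - (-3)·0.8333 - (1)·0.6364 - (-2)·-0.6667) / (10) = -0.6470
  y = (10 - (-4)·-0.7000 - (-4)·0.6364 - (-2)·-0.6667) / (12) = 0.7010
  z = (7 - (-1)·-0.7000 - (4)·0.8333 - (4)·-0.6667) / (11) = 0.5121
  w = (-4 - (3)·-0.7000 - (1)·0.8333 - (-1)·0.6364) / (6) = -0.3495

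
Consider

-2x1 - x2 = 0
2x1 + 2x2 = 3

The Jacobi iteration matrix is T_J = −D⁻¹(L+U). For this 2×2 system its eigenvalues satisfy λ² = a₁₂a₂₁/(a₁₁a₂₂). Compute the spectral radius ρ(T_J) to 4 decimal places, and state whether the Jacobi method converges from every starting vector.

a₁₂a₂₁/(a₁₁a₂₂) = (-1)·(2) / ((-2)·(2)) = 0.500000
ρ = √|0.500000| = √0.500000 = 0.7071
ρ < 1, so Jacobi converges

0.7071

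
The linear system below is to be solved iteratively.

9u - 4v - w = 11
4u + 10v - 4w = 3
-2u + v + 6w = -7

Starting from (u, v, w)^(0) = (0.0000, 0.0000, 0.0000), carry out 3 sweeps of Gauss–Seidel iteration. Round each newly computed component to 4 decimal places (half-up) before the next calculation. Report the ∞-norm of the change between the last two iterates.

Iteration 1:
  u = (11 - (-4)·0.0000 - (-1)·0.0000) / (9) = 1.2222
  v = (3 - (4)·1.2222 - (-4)·0.0000) / (10) = -0.1889
  w = (-7 - (-2)·1.2222 - (1)·-0.1889) / (6) = -0.7278
Iteration 2:
  u = (11 - (-4)·-0.1889 - (-1)·-0.7278) / (9) = 1.0574
  v = (3 - (4)·1.0574 - (-4)·-0.7278) / (10) = -0.4141
  w = (-7 - (-2)·1.0574 - (1)·-0.4141) / (6) = -0.7452
Iteration 3:
  u = (11 - (-4)·-0.4141 - (-1)·-0.7452) / (9) = 0.9554
  v = (3 - (4)·0.9554 - (-4)·-0.7452) / (10) = -0.3802
  w = (-7 - (-2)·0.9554 - (1)·-0.3802) / (6) = -0.7848
Change: (-0.1020, 0.0339, -0.0396) → max |·| = 0.1020

0.1020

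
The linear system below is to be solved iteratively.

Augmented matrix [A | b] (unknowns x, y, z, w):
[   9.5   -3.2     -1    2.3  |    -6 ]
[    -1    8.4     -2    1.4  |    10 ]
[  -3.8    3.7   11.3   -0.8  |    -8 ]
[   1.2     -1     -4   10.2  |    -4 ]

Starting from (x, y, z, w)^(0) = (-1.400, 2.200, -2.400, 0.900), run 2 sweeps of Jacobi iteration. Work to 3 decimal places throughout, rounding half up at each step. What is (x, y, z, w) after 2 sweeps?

Iteration 1:
  x = (-6 - (-3.2)·2.200 - (-1)·-2.400 - (2.3)·0.900) / (9.5) = -0.361
  y = (10 - (-1)·-1.400 - (-2)·-2.400 - (1.4)·0.900) / (8.4) = 0.302
  z = (-8 - (-3.8)·-1.400 - (3.7)·2.200 - (-0.8)·0.900) / (11.3) = -1.835
  w = (-4 - (1.2)·-1.400 - (-1)·2.200 - (-4)·-2.400) / (10.2) = -0.953
Iteration 2:
  x = (-6 - (-3.2)·0.302 - (-1)·-1.835 - (2.3)·-0.953) / (9.5) = -0.492
  y = (10 - (-1)·-0.361 - (-2)·-1.835 - (1.4)·-0.953) / (8.4) = 0.869
  z = (-8 - (-3.8)·-0.361 - (3.7)·0.302 - (-0.8)·-0.953) / (11.3) = -0.996
  w = (-4 - (1.2)·-0.361 - (-1)·0.302 - (-4)·-1.835) / (10.2) = -1.040

(-0.492, 0.869, -0.996, -1.040)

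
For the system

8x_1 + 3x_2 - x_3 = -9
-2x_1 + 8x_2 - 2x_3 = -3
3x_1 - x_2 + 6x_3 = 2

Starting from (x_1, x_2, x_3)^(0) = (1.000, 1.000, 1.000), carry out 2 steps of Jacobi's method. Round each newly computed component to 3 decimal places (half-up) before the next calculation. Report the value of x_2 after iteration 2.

Iteration 1:
  x_1 = (-9 - (3)·1.000 - (-1)·1.000) / (8) = -1.375
  x_2 = (-3 - (-2)·1.000 - (-2)·1.000) / (8) = 0.125
  x_3 = (2 - (3)·1.000 - (-1)·1.000) / (6) = 0.000
Iteration 2:
  x_1 = (-9 - (3)·0.125 - (-1)·0.000) / (8) = -1.172
  x_2 = (-3 - (-2)·-1.375 - (-2)·0.000) / (8) = -0.719
  x_3 = (2 - (3)·-1.375 - (-1)·0.125) / (6) = 1.042

-0.719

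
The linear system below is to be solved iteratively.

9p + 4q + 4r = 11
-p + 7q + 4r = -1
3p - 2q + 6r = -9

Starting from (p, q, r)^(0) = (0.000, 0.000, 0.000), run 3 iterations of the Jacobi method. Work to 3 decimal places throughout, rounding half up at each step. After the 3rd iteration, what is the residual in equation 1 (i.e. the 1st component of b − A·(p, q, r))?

Iteration 1:
  p = (11 - (4)·0.000 - (4)·0.000) / (9) = 1.222
  q = (-1 - (-1)·0.000 - (4)·0.000) / (7) = -0.143
  r = (-9 - (3)·0.000 - (-2)·0.000) / (6) = -1.500
Iteration 2:
  p = (11 - (4)·-0.143 - (4)·-1.500) / (9) = 1.952
  q = (-1 - (-1)·1.222 - (4)·-1.500) / (7) = 0.889
  r = (-9 - (3)·1.222 - (-2)·-0.143) / (6) = -2.159
Iteration 3:
  p = (11 - (4)·0.889 - (4)·-2.159) / (9) = 1.787
  q = (-1 - (-1)·1.952 - (4)·-2.159) / (7) = 1.370
  r = (-9 - (3)·1.952 - (-2)·0.889) / (6) = -2.180
Residual b − A·x = (-1.843, -0.083, 1.459)

-1.843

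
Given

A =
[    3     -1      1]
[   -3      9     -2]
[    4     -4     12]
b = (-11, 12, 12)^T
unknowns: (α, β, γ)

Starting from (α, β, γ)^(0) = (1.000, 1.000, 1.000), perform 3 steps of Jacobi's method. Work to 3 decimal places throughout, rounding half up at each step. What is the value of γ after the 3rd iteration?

Iteration 1:
  α = (-11 - (-1)·1.000 - (1)·1.000) / (3) = -3.667
  β = (12 - (-3)·1.000 - (-2)·1.000) / (9) = 1.889
  γ = (12 - (4)·1.000 - (-4)·1.000) / (12) = 1.000
Iteration 2:
  α = (-11 - (-1)·1.889 - (1)·1.000) / (3) = -3.370
  β = (12 - (-3)·-3.667 - (-2)·1.000) / (9) = 0.333
  γ = (12 - (4)·-3.667 - (-4)·1.889) / (12) = 2.852
Iteration 3:
  α = (-11 - (-1)·0.333 - (1)·2.852) / (3) = -4.506
  β = (12 - (-3)·-3.370 - (-2)·2.852) / (9) = 0.844
  γ = (12 - (4)·-3.370 - (-4)·0.333) / (12) = 2.234

2.234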